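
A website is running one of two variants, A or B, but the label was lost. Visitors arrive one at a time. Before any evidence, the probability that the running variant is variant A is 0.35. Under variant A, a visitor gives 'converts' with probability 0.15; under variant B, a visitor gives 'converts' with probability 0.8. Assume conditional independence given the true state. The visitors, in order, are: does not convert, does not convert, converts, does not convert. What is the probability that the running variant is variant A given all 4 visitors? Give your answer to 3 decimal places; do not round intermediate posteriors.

After 'does not convert': P(A) = 0.85·0.3500 / (0.85·0.3500 + 0.2·0.6500) ≈ 0.6959
After 'does not convert': P(A) = 0.85·0.6959 / (0.85·0.6959 + 0.2·0.3041) ≈ 0.9068
After 'converts': P(A) = 0.15·0.9068 / (0.15·0.9068 + 0.8·0.0932) ≈ 0.6458
After 'does not convert': P(A) = 0.85·0.6458 / (0.85·0.6458 + 0.2·0.3542) ≈ 0.8857

0.886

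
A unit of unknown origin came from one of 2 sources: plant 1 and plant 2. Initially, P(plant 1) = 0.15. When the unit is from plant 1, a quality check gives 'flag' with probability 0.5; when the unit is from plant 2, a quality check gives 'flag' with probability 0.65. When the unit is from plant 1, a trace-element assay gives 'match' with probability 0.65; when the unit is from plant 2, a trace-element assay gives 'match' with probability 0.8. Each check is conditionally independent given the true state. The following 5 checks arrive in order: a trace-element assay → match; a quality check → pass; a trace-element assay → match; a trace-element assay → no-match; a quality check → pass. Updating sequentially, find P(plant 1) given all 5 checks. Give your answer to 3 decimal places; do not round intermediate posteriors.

Each posterior becomes the prior for the next update.
After a trace-element assay='match': P(plant 1) = 0.65·0.1500 / (0.65·0.1500 + 0.8·0.8500) ≈ 0.1254
After a quality check='pass': P(plant 1) = 0.5·0.1254 / (0.5·0.1254 + 0.35·0.8746) ≈ 0.1700
After a trace-element assay='match': P(plant 1) = 0.65·0.1700 / (0.65·0.1700 + 0.8·0.8300) ≈ 0.1427
After a trace-element assay='no-match': P(plant 1) = 0.35·0.1427 / (0.35·0.1427 + 0.2·0.8573) ≈ 0.2256
After a quality check='pass': P(plant 1) = 0.5·0.2256 / (0.5·0.2256 + 0.35·0.7744) ≈ 0.2938

0.294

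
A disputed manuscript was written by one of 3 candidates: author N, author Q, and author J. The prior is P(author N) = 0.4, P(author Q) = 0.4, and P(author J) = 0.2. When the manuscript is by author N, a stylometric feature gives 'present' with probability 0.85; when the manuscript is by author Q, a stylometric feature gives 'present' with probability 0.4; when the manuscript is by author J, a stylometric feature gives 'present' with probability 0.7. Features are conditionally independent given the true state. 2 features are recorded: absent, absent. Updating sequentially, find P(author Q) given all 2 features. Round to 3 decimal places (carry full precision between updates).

0.842

After 'absent': normaliser = 0.15·0.4000 + 0.6·0.4000 + 0.3·0.2000; P(author N) ≈ 0.1667, P(author Q) ≈ 0.6667, P(author J) ≈ 0.1667
After 'absent': normaliser = 0.15·0.1667 + 0.6·0.6667 + 0.3·0.1667; P(author N) ≈ 0.0526, P(author Q) ≈ 0.8421, P(author J) ≈ 0.1053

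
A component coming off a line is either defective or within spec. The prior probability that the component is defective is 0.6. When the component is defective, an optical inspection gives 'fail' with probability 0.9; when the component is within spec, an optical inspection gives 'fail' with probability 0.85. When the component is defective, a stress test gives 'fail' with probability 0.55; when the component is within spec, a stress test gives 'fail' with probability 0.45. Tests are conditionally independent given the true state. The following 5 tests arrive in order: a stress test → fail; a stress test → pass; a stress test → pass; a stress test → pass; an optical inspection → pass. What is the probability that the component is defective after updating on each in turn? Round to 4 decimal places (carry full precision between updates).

0.4010

After a stress test='fail': P(defective) = 0.55·0.6000 / (0.55·0.6000 + 0.45·0.4000) ≈ 0.6471
After a stress test='pass': P(defective) = 0.45·0.6471 / (0.45·0.6471 + 0.55·0.3529) ≈ 0.6000
After a stress test='pass': P(defective) = 0.45·0.6000 / (0.45·0.6000 + 0.55·0.4000) ≈ 0.5510
After a stress test='pass': P(defective) = 0.45·0.5510 / (0.45·0.5510 + 0.55·0.4490) ≈ 0.5010
After an optical inspection='pass': P(defective) = 0.1·0.5010 / (0.1·0.5010 + 0.15·0.4990) ≈ 0.4010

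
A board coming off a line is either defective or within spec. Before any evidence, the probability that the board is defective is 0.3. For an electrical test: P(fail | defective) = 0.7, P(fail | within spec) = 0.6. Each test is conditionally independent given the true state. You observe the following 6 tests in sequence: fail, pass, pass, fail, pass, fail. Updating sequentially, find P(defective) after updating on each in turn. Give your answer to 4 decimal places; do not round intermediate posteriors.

0.2231

Apply Bayes' rule sequentially, carrying P(defective) forward.
After 'fail': P(defective) = 0.7·0.3000 / (0.7·0.3000 + 0.6·0.7000) ≈ 0.3333
After 'pass': P(defective) = 0.3·0.3333 / (0.3·0.3333 + 0.4·0.6667) ≈ 0.2727
After 'pass': P(defective) = 0.3·0.2727 / (0.3·0.2727 + 0.4·0.7273) ≈ 0.2195
After 'fail': P(defective) = 0.7·0.2195 / (0.7·0.2195 + 0.6·0.7805) ≈ 0.2471
After 'pass': P(defective) = 0.3·0.2471 / (0.3·0.2471 + 0.4·0.7529) ≈ 0.1975
After 'fail': P(defective) = 0.7·0.1975 / (0.7·0.1975 + 0.6·0.8025) ≈ 0.2231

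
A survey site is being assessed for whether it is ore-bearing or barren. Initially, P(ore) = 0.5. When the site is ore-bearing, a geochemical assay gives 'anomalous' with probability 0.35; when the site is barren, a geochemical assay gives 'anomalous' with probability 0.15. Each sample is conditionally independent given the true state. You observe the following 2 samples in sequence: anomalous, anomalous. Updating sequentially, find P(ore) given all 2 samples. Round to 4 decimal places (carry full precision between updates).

After 'anomalous': P(ore) = 0.35·0.5000 / (0.35·0.5000 + 0.15·0.5000) ≈ 0.7000
After 'anomalous': P(ore) = 0.35·0.7000 / (0.35·0.7000 + 0.15·0.3000) ≈ 0.8448

0.8448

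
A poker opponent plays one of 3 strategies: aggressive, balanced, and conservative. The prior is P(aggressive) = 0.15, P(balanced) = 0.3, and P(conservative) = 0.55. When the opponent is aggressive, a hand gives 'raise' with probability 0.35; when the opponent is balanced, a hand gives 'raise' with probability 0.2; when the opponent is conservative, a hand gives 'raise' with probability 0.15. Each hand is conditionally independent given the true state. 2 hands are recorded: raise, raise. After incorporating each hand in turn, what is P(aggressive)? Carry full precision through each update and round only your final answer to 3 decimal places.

0.430

After 'raise': normaliser = 0.35·0.1500 + 0.2·0.3000 + 0.15·0.5500; P(aggressive) ≈ 0.2692, P(balanced) ≈ 0.3077, P(conservative) ≈ 0.4231
After 'raise': normaliser = 0.35·0.2692 + 0.2·0.3077 + 0.15·0.4231; P(aggressive) ≈ 0.4298, P(balanced) ≈ 0.2807, P(conservative) ≈ 0.2895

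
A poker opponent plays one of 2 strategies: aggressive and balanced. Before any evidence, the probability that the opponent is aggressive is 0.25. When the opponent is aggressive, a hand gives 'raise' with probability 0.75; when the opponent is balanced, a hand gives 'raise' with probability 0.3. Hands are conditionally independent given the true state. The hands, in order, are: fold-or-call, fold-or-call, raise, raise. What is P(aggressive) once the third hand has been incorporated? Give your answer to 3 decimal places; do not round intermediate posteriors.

0.096

After 'fold-or-call': P(aggressive) = 0.25·0.2500 / (0.25·0.2500 + 0.7·0.7500) ≈ 0.1064
After 'fold-or-call': P(aggressive) = 0.25·0.1064 / (0.25·0.1064 + 0.7·0.8936) ≈ 0.0408
After 'raise': P(aggressive) = 0.75·0.0408 / (0.75·0.0408 + 0.3·0.9592) ≈ 0.0961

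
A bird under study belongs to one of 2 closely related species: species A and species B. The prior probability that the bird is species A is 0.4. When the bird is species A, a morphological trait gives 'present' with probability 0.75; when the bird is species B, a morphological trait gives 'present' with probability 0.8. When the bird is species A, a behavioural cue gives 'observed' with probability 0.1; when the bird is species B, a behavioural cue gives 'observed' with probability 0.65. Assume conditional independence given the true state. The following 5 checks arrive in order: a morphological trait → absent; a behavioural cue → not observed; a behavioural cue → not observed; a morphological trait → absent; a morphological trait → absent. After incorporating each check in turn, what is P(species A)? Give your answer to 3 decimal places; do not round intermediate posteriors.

After a morphological trait='absent': P(species A) = 0.25·0.4000 / (0.25·0.4000 + 0.2·0.6000) ≈ 0.4545
After a behavioural cue='not observed': P(species A) = 0.9·0.4545 / (0.9·0.4545 + 0.35·0.5455) ≈ 0.6818
After a behavioural cue='not observed': P(species A) = 0.9·0.6818 / (0.9·0.6818 + 0.35·0.3182) ≈ 0.8464
After a morphological trait='absent': P(species A) = 0.25·0.8464 / (0.25·0.8464 + 0.2·0.1536) ≈ 0.8732
After a morphological trait='absent': P(species A) = 0.25·0.8732 / (0.25·0.8732 + 0.2·0.1268) ≈ 0.8959

0.896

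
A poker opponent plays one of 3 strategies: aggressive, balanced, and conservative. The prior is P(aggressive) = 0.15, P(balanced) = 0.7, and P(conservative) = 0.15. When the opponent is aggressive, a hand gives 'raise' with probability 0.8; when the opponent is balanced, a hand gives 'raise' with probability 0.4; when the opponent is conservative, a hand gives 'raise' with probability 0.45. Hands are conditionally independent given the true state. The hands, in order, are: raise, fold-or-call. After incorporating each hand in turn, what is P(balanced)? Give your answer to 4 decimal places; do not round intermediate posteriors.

0.7332

After 'raise': normaliser = 0.8·0.1500 + 0.4·0.7000 + 0.45·0.1500; P(aggressive) ≈ 0.2567, P(balanced) ≈ 0.5989, P(conservative) ≈ 0.1444
After 'fold-or-call': normaliser = 0.2·0.2567 + 0.6·0.5989 + 0.55·0.1444; P(aggressive) ≈ 0.1047, P(balanced) ≈ 0.7332, P(conservative) ≈ 0.1620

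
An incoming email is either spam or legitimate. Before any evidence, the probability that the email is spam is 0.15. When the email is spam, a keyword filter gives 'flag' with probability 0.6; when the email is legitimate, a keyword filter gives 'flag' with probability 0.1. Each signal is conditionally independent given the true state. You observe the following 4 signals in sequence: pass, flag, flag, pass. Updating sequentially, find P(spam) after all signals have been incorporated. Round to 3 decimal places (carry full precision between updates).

0.557

After 'pass': P(spam) = 0.4·0.1500 / (0.4·0.1500 + 0.9·0.8500) ≈ 0.0727
After 'flag': P(spam) = 0.6·0.0727 / (0.6·0.0727 + 0.1·0.9273) ≈ 0.3200
After 'flag': P(spam) = 0.6·0.3200 / (0.6·0.3200 + 0.1·0.6800) ≈ 0.7385
After 'pass': P(spam) = 0.4·0.7385 / (0.4·0.7385 + 0.9·0.2615) ≈ 0.5565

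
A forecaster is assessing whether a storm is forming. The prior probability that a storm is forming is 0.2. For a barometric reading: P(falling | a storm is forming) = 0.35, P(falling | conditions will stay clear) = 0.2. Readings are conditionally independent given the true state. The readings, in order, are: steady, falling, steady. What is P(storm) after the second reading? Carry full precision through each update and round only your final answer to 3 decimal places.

0.262

Each posterior becomes the prior for the next update.
After 'steady': P(storm) = 0.65·0.2000 / (0.65·0.2000 + 0.8·0.8000) ≈ 0.1688
After 'falling': P(storm) = 0.35·0.1688 / (0.35·0.1688 + 0.2·0.8312) ≈ 0.2622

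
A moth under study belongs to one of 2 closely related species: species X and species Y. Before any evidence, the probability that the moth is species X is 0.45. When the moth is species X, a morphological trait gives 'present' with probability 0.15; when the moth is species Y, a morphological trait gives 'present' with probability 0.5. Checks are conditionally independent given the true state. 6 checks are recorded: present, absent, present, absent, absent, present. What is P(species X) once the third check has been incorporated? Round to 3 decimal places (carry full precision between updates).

After 'present': P(species X) = 0.15·0.4500 / (0.15·0.4500 + 0.5·0.5500) ≈ 0.1971
After 'absent': P(species X) = 0.85·0.1971 / (0.85·0.1971 + 0.5·0.8029) ≈ 0.2944
After 'present': P(species X) = 0.15·0.2944 / (0.15·0.2944 + 0.5·0.7056) ≈ 0.1113

0.111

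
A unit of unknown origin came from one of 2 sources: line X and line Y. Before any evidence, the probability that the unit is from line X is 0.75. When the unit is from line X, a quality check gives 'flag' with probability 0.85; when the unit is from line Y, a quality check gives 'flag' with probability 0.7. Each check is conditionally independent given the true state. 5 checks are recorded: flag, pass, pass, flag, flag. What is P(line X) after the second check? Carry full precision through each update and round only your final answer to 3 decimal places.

After 'flag': P(line X) = 0.85·0.7500 / (0.85·0.7500 + 0.7·0.2500) ≈ 0.7846
After 'pass': P(line X) = 0.15·0.7846 / (0.15·0.7846 + 0.3·0.2154) ≈ 0.6456

0.646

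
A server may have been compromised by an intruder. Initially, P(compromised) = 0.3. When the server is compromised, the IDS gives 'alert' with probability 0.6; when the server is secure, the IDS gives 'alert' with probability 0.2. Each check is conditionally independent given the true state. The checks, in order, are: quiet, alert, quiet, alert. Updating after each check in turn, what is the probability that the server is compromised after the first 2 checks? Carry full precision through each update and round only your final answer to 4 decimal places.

After 'quiet': P(compromised) = 0.4·0.3000 / (0.4·0.3000 + 0.8·0.7000) ≈ 0.1765
After 'alert': P(compromised) = 0.6·0.1765 / (0.6·0.1765 + 0.2·0.8235) ≈ 0.3913

0.3913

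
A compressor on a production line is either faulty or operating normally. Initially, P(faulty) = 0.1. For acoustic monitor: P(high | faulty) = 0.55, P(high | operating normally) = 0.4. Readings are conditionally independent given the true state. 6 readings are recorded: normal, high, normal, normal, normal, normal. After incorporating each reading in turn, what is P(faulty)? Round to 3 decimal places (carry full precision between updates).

0.035

Apply Bayes' rule sequentially, carrying P(faulty) forward.
After 'normal': P(faulty) = 0.45·0.1000 / (0.45·0.1000 + 0.6·0.9000) ≈ 0.0769
After 'high': P(faulty) = 0.55·0.0769 / (0.55·0.0769 + 0.4·0.9231) ≈ 0.1028
After 'normal': P(faulty) = 0.45·0.1028 / (0.45·0.1028 + 0.6·0.8972) ≈ 0.0791
After 'normal': P(faulty) = 0.45·0.0791 / (0.45·0.0791 + 0.6·0.9209) ≈ 0.0606
After 'normal': P(faulty) = 0.45·0.0606 / (0.45·0.0606 + 0.6·0.9394) ≈ 0.0461
After 'normal': P(faulty) = 0.45·0.0461 / (0.45·0.0461 + 0.6·0.9539) ≈ 0.0350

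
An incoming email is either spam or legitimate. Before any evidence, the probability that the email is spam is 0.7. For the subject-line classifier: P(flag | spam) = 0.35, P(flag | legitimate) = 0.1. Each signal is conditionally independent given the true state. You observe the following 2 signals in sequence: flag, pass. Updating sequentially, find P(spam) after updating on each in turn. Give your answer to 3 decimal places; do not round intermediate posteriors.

0.855

Each posterior becomes the prior for the next update.
After 'flag': P(spam) = 0.35·0.7000 / (0.35·0.7000 + 0.1·0.3000) ≈ 0.8909
After 'pass': P(spam) = 0.65·0.8909 / (0.65·0.8909 + 0.9·0.1091) ≈ 0.8550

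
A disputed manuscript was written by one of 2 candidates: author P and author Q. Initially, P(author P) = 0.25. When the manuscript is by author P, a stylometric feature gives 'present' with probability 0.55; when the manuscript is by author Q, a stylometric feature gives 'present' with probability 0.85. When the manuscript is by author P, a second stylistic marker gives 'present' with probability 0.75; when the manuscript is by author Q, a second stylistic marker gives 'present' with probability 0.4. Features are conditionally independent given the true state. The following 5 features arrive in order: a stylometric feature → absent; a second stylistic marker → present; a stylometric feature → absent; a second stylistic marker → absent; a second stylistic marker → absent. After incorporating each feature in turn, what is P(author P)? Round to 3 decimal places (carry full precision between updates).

0.494

Apply Bayes' rule sequentially, carrying P(author P) forward.
After a stylometric feature='absent': P(author P) = 0.45·0.2500 / (0.45·0.2500 + 0.15·0.7500) ≈ 0.5000
After a second stylistic marker='present': P(author P) = 0.75·0.5000 / (0.75·0.5000 + 0.4·0.5000) ≈ 0.6522
After a stylometric feature='absent': P(author P) = 0.45·0.6522 / (0.45·0.6522 + 0.15·0.3478) ≈ 0.8491
After a second stylistic marker='absent': P(author P) = 0.25·0.8491 / (0.25·0.8491 + 0.6·0.1509) ≈ 0.7009
After a second stylistic marker='absent': P(author P) = 0.25·0.7009 / (0.25·0.7009 + 0.6·0.2991) ≈ 0.4941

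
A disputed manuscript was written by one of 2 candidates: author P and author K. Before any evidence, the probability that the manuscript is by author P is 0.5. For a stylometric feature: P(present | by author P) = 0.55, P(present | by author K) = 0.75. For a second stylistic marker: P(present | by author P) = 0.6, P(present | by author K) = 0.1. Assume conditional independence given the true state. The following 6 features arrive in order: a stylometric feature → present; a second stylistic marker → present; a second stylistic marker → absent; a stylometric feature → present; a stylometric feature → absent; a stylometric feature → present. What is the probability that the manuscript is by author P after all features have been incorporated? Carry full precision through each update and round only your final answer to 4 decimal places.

After a stylometric feature='present': P(author P) = 0.55·0.5000 / (0.55·0.5000 + 0.75·0.5000) ≈ 0.4231
After a second stylistic marker='present': P(author P) = 0.6·0.4231 / (0.6·0.4231 + 0.1·0.5769) ≈ 0.8148
After a second stylistic marker='absent': P(author P) = 0.4·0.8148 / (0.4·0.8148 + 0.9·0.1852) ≈ 0.6617
After a stylometric feature='present': P(author P) = 0.55·0.6617 / (0.55·0.6617 + 0.75·0.3383) ≈ 0.5892
After a stylometric feature='absent': P(author P) = 0.45·0.5892 / (0.45·0.5892 + 0.25·0.4108) ≈ 0.7208
After a stylometric feature='present': P(author P) = 0.55·0.7208 / (0.55·0.7208 + 0.75·0.2792) ≈ 0.6543

0.6543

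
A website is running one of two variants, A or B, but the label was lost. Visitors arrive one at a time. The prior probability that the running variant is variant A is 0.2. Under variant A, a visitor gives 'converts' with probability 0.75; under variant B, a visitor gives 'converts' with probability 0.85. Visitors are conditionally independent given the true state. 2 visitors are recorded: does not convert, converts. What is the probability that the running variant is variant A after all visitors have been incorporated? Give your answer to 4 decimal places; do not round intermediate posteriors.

0.2688

After 'does not convert': P(A) = 0.25·0.2000 / (0.25·0.2000 + 0.15·0.8000) ≈ 0.2941
After 'converts': P(A) = 0.75·0.2941 / (0.75·0.2941 + 0.85·0.7059) ≈ 0.2688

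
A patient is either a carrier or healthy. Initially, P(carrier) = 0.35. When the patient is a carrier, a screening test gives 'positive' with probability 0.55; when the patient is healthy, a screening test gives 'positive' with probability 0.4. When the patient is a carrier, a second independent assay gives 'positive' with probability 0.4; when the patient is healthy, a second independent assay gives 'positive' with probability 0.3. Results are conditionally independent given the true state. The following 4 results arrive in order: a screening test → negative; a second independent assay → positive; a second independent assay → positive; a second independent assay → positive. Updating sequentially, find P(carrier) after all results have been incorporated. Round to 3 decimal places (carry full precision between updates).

After a screening test='negative': P(carrier) = 0.45·0.3500 / (0.45·0.3500 + 0.6·0.6500) ≈ 0.2877
After a second independent assay='positive': P(carrier) = 0.4·0.2877 / (0.4·0.2877 + 0.3·0.7123) ≈ 0.3500
After a second independent assay='positive': P(carrier) = 0.4·0.3500 / (0.4·0.3500 + 0.3·0.6500) ≈ 0.4179
After a second independent assay='positive': P(carrier) = 0.4·0.4179 / (0.4·0.4179 + 0.3·0.5821) ≈ 0.4891

0.489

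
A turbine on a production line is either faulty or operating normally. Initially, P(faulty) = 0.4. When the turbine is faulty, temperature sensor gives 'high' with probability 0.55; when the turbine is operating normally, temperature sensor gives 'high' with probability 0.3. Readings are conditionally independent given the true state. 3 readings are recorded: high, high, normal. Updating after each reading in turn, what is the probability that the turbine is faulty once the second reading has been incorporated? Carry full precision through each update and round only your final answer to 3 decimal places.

0.691

After 'high': P(faulty) = 0.55·0.4000 / (0.55·0.4000 + 0.3·0.6000) ≈ 0.5500
After 'high': P(faulty) = 0.55·0.5500 / (0.55·0.5500 + 0.3·0.4500) ≈ 0.6914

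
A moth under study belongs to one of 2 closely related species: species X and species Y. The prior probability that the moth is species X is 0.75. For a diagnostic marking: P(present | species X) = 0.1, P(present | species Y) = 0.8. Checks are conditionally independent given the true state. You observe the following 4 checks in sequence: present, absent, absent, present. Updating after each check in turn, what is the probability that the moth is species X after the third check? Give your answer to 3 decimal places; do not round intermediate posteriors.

After 'present': P(species X) = 0.1·0.7500 / (0.1·0.7500 + 0.8·0.2500) ≈ 0.2727
After 'absent': P(species X) = 0.9·0.2727 / (0.9·0.2727 + 0.2·0.7273) ≈ 0.6279
After 'absent': P(species X) = 0.9·0.6279 / (0.9·0.6279 + 0.2·0.3721) ≈ 0.8836

0.884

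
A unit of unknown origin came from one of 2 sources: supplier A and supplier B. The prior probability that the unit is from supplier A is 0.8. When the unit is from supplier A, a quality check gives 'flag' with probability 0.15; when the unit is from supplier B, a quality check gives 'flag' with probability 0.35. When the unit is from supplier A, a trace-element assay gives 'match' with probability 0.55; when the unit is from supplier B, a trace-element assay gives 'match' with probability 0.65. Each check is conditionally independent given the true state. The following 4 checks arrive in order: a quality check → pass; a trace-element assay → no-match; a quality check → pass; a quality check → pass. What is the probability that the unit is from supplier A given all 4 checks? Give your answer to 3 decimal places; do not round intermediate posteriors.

0.920

After a quality check='pass': P(supplier A) = 0.85·0.8000 / (0.85·0.8000 + 0.65·0.2000) ≈ 0.8395
After a trace-element assay='no-match': P(supplier A) = 0.45·0.8395 / (0.45·0.8395 + 0.35·0.1605) ≈ 0.8706
After a quality check='pass': P(supplier A) = 0.85·0.8706 / (0.85·0.8706 + 0.65·0.1294) ≈ 0.8979
After a quality check='pass': P(supplier A) = 0.85·0.8979 / (0.85·0.8979 + 0.65·0.1021) ≈ 0.9200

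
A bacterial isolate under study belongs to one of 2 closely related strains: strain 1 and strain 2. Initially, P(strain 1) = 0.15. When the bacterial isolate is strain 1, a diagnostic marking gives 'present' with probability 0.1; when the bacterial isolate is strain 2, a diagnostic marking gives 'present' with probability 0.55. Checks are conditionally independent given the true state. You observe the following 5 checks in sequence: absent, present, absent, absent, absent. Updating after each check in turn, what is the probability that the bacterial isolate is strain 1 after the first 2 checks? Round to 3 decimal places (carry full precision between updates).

0.060

Each posterior becomes the prior for the next update.
After 'absent': P(strain 1) = 0.9·0.1500 / (0.9·0.1500 + 0.45·0.8500) ≈ 0.2609
After 'present': P(strain 1) = 0.1·0.2609 / (0.1·0.2609 + 0.55·0.7391) ≈ 0.0603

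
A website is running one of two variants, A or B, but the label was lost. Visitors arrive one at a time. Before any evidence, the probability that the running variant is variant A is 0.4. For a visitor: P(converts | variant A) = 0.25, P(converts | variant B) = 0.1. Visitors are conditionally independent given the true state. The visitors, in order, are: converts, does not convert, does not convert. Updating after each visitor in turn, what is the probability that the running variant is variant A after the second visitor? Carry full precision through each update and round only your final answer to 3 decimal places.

0.581

After 'converts': P(A) = 0.25·0.4000 / (0.25·0.4000 + 0.1·0.6000) ≈ 0.6250
After 'does not convert': P(A) = 0.75·0.6250 / (0.75·0.6250 + 0.9·0.3750) ≈ 0.5814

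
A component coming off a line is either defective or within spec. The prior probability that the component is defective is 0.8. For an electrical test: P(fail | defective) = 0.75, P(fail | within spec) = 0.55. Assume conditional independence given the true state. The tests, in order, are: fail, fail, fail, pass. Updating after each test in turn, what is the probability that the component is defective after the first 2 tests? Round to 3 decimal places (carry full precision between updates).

0.881

Apply Bayes' rule sequentially, carrying P(defective) forward.
After 'fail': P(defective) = 0.75·0.8000 / (0.75·0.8000 + 0.55·0.2000) ≈ 0.8451
After 'fail': P(defective) = 0.75·0.8451 / (0.75·0.8451 + 0.55·0.1549) ≈ 0.8815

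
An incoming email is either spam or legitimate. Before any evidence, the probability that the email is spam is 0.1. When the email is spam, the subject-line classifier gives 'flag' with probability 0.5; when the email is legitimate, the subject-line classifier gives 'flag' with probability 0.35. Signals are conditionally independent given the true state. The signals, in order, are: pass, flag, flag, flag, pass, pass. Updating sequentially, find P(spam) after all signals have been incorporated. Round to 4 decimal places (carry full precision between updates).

0.1285

After 'pass': P(spam) = 0.5·0.1000 / (0.5·0.1000 + 0.65·0.9000) ≈ 0.0787
After 'flag': P(spam) = 0.5·0.0787 / (0.5·0.0787 + 0.35·0.9213) ≈ 0.1088
After 'flag': P(spam) = 0.5·0.1088 / (0.5·0.1088 + 0.35·0.8912) ≈ 0.1485
After 'flag': P(spam) = 0.5·0.1485 / (0.5·0.1485 + 0.35·0.8515) ≈ 0.1995
After 'pass': P(spam) = 0.5·0.1995 / (0.5·0.1995 + 0.65·0.8005) ≈ 0.1608
After 'pass': P(spam) = 0.5·0.1608 / (0.5·0.1608 + 0.65·0.8392) ≈ 0.1285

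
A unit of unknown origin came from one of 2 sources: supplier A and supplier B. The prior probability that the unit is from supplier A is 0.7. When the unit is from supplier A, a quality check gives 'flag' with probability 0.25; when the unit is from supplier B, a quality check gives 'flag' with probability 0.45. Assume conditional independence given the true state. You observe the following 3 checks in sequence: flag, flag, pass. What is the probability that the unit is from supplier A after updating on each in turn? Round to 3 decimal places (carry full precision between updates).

After 'flag': P(supplier A) = 0.25·0.7000 / (0.25·0.7000 + 0.45·0.3000) ≈ 0.5645
After 'flag': P(supplier A) = 0.25·0.5645 / (0.25·0.5645 + 0.45·0.4355) ≈ 0.4187
After 'pass': P(supplier A) = 0.75·0.4187 / (0.75·0.4187 + 0.55·0.5813) ≈ 0.4955

0.495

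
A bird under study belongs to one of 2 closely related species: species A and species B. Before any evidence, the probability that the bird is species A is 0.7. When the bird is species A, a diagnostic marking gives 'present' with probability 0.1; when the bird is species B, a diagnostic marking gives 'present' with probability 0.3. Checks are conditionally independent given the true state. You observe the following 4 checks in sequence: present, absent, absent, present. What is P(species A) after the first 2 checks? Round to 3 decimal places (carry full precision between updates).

After 'present': P(species A) = 0.1·0.7000 / (0.1·0.7000 + 0.3·0.3000) ≈ 0.4375
After 'absent': P(species A) = 0.9·0.4375 / (0.9·0.4375 + 0.7·0.5625) ≈ 0.5000

0.500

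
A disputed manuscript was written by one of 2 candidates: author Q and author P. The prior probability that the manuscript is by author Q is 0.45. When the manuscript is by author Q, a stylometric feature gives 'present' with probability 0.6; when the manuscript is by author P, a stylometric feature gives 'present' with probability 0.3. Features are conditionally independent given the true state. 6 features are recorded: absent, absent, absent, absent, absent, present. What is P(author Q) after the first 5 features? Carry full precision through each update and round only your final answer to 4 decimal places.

0.0475

After 'absent': P(author Q) = 0.4·0.4500 / (0.4·0.4500 + 0.7·0.5500) ≈ 0.3186
After 'absent': P(author Q) = 0.4·0.3186 / (0.4·0.3186 + 0.7·0.6814) ≈ 0.2108
After 'absent': P(author Q) = 0.4·0.2108 / (0.4·0.2108 + 0.7·0.7892) ≈ 0.1324
After 'absent': P(author Q) = 0.4·0.1324 / (0.4·0.1324 + 0.7·0.8676) ≈ 0.0802
After 'absent': P(author Q) = 0.4·0.0802 / (0.4·0.0802 + 0.7·0.9198) ≈ 0.0475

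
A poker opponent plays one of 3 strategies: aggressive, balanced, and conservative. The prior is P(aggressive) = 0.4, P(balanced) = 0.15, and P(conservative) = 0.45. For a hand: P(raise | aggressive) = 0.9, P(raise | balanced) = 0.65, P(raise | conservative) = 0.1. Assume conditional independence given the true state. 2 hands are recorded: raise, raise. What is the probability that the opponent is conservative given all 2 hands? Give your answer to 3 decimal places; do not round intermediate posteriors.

After 'raise': normaliser = 0.9·0.4000 + 0.65·0.1500 + 0.1·0.4500; P(aggressive) ≈ 0.7164, P(balanced) ≈ 0.1940, P(conservative) ≈ 0.0896
After 'raise': normaliser = 0.9·0.7164 + 0.65·0.1940 + 0.1·0.0896; P(aggressive) ≈ 0.8268, P(balanced) ≈ 0.1617, P(conservative) ≈ 0.0115

0.011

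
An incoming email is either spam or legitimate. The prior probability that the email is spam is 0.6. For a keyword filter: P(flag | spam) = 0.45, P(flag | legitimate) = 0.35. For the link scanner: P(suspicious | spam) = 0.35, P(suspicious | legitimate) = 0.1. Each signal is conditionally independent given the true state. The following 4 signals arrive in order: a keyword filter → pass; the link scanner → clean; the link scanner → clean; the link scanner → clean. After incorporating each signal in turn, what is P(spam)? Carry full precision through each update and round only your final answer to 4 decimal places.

0.3235

Each posterior becomes the prior for the next update.
After a keyword filter='pass': P(spam) = 0.55·0.6000 / (0.55·0.6000 + 0.65·0.4000) ≈ 0.5593
After the link scanner='clean': P(spam) = 0.65·0.5593 / (0.65·0.5593 + 0.9·0.4407) ≈ 0.4783
After the link scanner='clean': P(spam) = 0.65·0.4783 / (0.65·0.4783 + 0.9·0.5217) ≈ 0.3983
After the link scanner='clean': P(spam) = 0.65·0.3983 / (0.65·0.3983 + 0.9·0.6017) ≈ 0.3235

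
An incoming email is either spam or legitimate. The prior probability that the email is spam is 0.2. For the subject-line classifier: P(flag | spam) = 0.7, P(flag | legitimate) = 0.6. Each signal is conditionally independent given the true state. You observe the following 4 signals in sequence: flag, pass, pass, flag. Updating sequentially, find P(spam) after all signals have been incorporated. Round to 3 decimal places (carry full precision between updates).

0.161

After 'flag': P(spam) = 0.7·0.2000 / (0.7·0.2000 + 0.6·0.8000) ≈ 0.2258
After 'pass': P(spam) = 0.3·0.2258 / (0.3·0.2258 + 0.4·0.7742) ≈ 0.1795
After 'pass': P(spam) = 0.3·0.1795 / (0.3·0.1795 + 0.4·0.8205) ≈ 0.1409
After 'flag': P(spam) = 0.7·0.1409 / (0.7·0.1409 + 0.6·0.8591) ≈ 0.1607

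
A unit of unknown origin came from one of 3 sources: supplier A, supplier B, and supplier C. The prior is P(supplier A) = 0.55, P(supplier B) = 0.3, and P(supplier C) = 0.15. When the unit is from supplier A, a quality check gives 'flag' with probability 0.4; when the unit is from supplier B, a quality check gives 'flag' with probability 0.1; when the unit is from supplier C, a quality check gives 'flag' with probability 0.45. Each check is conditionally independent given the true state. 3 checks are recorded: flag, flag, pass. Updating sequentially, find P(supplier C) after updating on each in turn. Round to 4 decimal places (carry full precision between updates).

After 'flag': normaliser = 0.4·0.5500 + 0.1·0.3000 + 0.45·0.1500; P(supplier A) ≈ 0.6929, P(supplier B) ≈ 0.0945, P(supplier C) ≈ 0.2126
After 'flag': normaliser = 0.4·0.6929 + 0.1·0.0945 + 0.45·0.2126; P(supplier A) ≈ 0.7250, P(supplier B) ≈ 0.0247, P(supplier C) ≈ 0.2503
After 'pass': normaliser = 0.6·0.7250 + 0.9·0.0247 + 0.55·0.2503; P(supplier A) ≈ 0.7312, P(supplier B) ≈ 0.0374, P(supplier C) ≈ 0.2314

0.2314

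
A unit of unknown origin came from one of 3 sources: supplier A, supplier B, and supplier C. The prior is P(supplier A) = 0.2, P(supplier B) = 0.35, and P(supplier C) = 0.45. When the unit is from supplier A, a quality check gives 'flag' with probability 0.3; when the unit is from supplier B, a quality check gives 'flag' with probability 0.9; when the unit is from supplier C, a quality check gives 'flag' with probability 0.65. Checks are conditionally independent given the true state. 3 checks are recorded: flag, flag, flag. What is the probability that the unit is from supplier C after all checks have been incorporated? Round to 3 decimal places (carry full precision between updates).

0.322

After 'flag': normaliser = 0.3·0.2000 + 0.9·0.3500 + 0.65·0.4500; P(supplier A) ≈ 0.0899, P(supplier B) ≈ 0.4719, P(supplier C) ≈ 0.4382
After 'flag': normaliser = 0.3·0.0899 + 0.9·0.4719 + 0.65·0.4382; P(supplier A) ≈ 0.0366, P(supplier B) ≈ 0.5767, P(supplier C) ≈ 0.3867
After 'flag': normaliser = 0.3·0.0366 + 0.9·0.5767 + 0.65·0.3867; P(supplier A) ≈ 0.0141, P(supplier B) ≈ 0.6642, P(supplier C) ≈ 0.3217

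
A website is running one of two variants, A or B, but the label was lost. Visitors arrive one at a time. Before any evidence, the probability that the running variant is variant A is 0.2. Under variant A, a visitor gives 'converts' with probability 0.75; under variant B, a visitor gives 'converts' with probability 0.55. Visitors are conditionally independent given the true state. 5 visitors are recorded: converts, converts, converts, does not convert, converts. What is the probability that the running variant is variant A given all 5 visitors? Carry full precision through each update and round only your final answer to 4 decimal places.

After 'converts': P(A) = 0.75·0.2000 / (0.75·0.2000 + 0.55·0.8000) ≈ 0.2542
After 'converts': P(A) = 0.75·0.2542 / (0.75·0.2542 + 0.55·0.7458) ≈ 0.3173
After 'converts': P(A) = 0.75·0.3173 / (0.75·0.3173 + 0.55·0.6827) ≈ 0.3880
After 'does not convert': P(A) = 0.25·0.3880 / (0.25·0.3880 + 0.45·0.6120) ≈ 0.2605
After 'converts': P(A) = 0.75·0.2605 / (0.75·0.2605 + 0.55·0.7395) ≈ 0.3244

0.3244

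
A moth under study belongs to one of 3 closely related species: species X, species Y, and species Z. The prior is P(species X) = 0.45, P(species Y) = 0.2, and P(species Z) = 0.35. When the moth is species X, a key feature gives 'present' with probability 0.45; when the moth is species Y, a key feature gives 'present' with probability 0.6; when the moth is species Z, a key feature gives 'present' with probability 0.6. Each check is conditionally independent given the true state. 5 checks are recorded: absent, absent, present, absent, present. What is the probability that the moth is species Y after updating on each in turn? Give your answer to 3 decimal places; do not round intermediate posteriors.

0.166

Each posterior becomes the prior for the next update.
After 'absent': normaliser = 0.55·0.4500 + 0.4·0.2000 + 0.4·0.3500; P(species X) ≈ 0.5294, P(species Y) ≈ 0.1711, P(species Z) ≈ 0.2995
After 'absent': normaliser = 0.55·0.5294 + 0.4·0.1711 + 0.4·0.2995; P(species X) ≈ 0.6074, P(species Y) ≈ 0.1428, P(species Z) ≈ 0.2499
After 'present': normaliser = 0.45·0.6074 + 0.6·0.1428 + 0.6·0.2499; P(species X) ≈ 0.5371, P(species Y) ≈ 0.1683, P(species Z) ≈ 0.2946
After 'absent': normaliser = 0.55·0.5371 + 0.4·0.1683 + 0.4·0.2946; P(species X) ≈ 0.6147, P(species Y) ≈ 0.1401, P(species Z) ≈ 0.2452
After 'present': normaliser = 0.45·0.6147 + 0.6·0.1401 + 0.6·0.2452; P(species X) ≈ 0.5447, P(species Y) ≈ 0.1656, P(species Z) ≈ 0.2897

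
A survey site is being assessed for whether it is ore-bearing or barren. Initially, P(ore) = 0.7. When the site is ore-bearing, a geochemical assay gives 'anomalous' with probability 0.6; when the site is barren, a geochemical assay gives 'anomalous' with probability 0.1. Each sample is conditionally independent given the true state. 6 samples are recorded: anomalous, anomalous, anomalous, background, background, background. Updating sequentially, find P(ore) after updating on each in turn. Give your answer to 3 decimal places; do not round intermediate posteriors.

After 'anomalous': P(ore) = 0.6·0.7000 / (0.6·0.7000 + 0.1·0.3000) ≈ 0.9333
After 'anomalous': P(ore) = 0.6·0.9333 / (0.6·0.9333 + 0.1·0.0667) ≈ 0.9882
After 'anomalous': P(ore) = 0.6·0.9882 / (0.6·0.9882 + 0.1·0.0118) ≈ 0.9980
After 'background': P(ore) = 0.4·0.9980 / (0.4·0.9980 + 0.9·0.0020) ≈ 0.9956
After 'background': P(ore) = 0.4·0.9956 / (0.4·0.9956 + 0.9·0.0044) ≈ 0.9901
After 'background': P(ore) = 0.4·0.9901 / (0.4·0.9901 + 0.9·0.0099) ≈ 0.9779

0.978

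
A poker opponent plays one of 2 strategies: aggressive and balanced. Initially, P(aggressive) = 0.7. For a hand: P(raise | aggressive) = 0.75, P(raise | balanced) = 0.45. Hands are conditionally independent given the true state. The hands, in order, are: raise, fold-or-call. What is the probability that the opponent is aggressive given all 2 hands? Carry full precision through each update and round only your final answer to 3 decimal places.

0.639

After 'raise': P(aggressive) = 0.75·0.7000 / (0.75·0.7000 + 0.45·0.3000) ≈ 0.7955
After 'fold-or-call': P(aggressive) = 0.25·0.7955 / (0.25·0.7955 + 0.55·0.2045) ≈ 0.6387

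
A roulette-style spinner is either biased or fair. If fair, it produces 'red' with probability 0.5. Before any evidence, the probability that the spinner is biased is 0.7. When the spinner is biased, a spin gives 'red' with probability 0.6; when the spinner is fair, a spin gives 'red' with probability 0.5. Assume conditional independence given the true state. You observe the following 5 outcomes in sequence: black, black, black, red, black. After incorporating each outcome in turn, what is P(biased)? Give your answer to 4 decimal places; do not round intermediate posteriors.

0.5342

After 'black': P(biased) = 0.4·0.7000 / (0.4·0.7000 + 0.5·0.3000) ≈ 0.6512
After 'black': P(biased) = 0.4·0.6512 / (0.4·0.6512 + 0.5·0.3488) ≈ 0.5989
After 'black': P(biased) = 0.4·0.5989 / (0.4·0.5989 + 0.5·0.4011) ≈ 0.5443
After 'red': P(biased) = 0.6·0.5443 / (0.6·0.5443 + 0.5·0.4557) ≈ 0.5891
After 'black': P(biased) = 0.4·0.5891 / (0.4·0.5891 + 0.5·0.4109) ≈ 0.5342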